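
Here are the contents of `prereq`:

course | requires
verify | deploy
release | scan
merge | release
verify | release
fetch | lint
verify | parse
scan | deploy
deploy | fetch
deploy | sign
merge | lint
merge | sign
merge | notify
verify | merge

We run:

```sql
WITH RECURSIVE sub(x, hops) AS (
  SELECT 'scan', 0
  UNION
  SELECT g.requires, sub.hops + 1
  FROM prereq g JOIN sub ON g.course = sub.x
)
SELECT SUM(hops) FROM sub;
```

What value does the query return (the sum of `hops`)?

8

Base: (scan, hops=0).
Iteration 1: edges from {scan} -> (deploy, hops=1).
Iteration 2: edges from {deploy} -> (fetch, hops=2), (sign, hops=2).
Iteration 3: edges from {fetch,sign} -> (lint, hops=3).
Iteration 4: no outgoing edges from {lint}; recursion stops.
SUM(hops) = 0 + 1 + 2 + 2 + 3 = 8.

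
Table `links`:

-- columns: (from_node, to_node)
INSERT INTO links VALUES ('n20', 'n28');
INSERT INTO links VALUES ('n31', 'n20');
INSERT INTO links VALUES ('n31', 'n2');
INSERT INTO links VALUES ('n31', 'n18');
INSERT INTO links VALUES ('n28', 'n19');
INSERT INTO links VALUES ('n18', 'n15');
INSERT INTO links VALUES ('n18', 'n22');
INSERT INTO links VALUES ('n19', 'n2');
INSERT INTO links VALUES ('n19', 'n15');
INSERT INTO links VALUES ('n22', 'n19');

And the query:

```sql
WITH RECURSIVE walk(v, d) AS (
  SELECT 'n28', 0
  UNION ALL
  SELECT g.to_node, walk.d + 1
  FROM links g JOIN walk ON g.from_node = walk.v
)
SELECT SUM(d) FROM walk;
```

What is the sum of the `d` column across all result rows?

Base: (n28, d=0).
Iteration 1: edges from {n28} -> (n19, d=1).
Iteration 2: edges from {n19} -> (n15, d=2), (n2, d=2).
Iteration 3: no outgoing edges from {n15,n2}; recursion stops.
SUM(d) = 0 + 1 + 2 + 2 = 5.

5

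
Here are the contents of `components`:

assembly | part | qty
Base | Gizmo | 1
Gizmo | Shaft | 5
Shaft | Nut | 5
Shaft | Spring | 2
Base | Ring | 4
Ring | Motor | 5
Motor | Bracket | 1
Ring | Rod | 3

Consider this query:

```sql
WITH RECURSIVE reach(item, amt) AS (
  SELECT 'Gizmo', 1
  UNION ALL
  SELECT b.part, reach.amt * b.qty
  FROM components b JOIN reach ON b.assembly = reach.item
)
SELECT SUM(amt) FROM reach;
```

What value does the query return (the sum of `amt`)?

41

Base: (Gizmo, amt=1).
Iteration 1: components of {Gizmo} -> Shaft = 1*5 = 5.
Iteration 2: components of {Shaft} -> Nut = 5*5 = 25, Spring = 5*2 = 10.
Iteration 3: no further components; recursion stops.
SUM(amt) = 1 + 5 + 25 + 10 = 41.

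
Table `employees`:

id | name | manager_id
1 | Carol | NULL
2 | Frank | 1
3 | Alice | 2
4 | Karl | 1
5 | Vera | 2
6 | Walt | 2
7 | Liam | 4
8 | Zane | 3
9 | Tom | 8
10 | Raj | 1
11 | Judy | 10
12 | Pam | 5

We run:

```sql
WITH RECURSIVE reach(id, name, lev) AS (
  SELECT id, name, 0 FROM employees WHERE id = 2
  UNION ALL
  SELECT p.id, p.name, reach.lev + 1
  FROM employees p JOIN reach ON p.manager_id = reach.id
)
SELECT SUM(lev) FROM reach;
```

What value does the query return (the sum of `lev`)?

10

Base: id=2 (Frank) at lev 0.
Iteration 1: rows with manager_id in {2} -> Alice (id 3, lev 1), Vera (id 5, lev 1), Walt (id 6, lev 1).
Iteration 2: rows with manager_id in {3,5,6} -> Zane (id 8, lev 2), Pam (id 12, lev 2).
Iteration 3: rows with manager_id in {8,12} -> Tom (id 9, lev 3).
Iteration 4: no rows with manager_id in {9}; recursion stops.
SUM(lev) = 0 + 1 + 1 + 1 + 2 + 2 + 3 = 10.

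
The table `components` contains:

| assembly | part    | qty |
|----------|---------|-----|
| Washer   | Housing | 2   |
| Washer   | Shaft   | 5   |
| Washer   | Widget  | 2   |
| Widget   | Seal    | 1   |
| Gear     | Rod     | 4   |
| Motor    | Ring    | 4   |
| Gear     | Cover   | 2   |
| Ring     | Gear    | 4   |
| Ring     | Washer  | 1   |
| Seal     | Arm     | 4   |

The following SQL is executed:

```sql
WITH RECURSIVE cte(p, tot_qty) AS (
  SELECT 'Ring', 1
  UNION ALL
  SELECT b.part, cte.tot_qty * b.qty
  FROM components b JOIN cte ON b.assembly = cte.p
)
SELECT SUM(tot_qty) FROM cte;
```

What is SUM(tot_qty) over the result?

Base: (Ring, tot_qty=1).
Iteration 1: components of {Ring} -> Gear = 1*4 = 4, Washer = 1*1 = 1.
Iteration 2: components of {Gear,Washer} -> Cover = 4*2 = 8, Housing = 1*2 = 2, Rod = 4*4 = 16, Shaft = 1*5 = 5, Widget = 1*2 = 2.
Iteration 3: components of {Cover,Housing,Rod,Shaft,Widget} -> Seal = 2*1 = 2.
Iteration 4: components of {Seal} -> Arm = 2*4 = 8.
Iteration 5: no further components; recursion stops.
SUM(tot_qty) = 1 + 1 + 4 + 2 + 2 + 5 + 16 + 8 + 2 + 8 = 49.

49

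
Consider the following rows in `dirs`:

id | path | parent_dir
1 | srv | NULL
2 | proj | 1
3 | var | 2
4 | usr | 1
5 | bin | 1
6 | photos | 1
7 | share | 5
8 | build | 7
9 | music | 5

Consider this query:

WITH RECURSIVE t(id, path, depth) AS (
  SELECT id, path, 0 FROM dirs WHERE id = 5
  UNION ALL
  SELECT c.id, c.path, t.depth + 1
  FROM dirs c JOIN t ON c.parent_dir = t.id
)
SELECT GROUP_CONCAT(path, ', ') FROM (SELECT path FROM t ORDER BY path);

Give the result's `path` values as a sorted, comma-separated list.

bin, build, music, share

Base: id=5 (bin) at depth 0.
Iteration 1: rows with parent_dir in {5} -> share (id 7, depth 1), music (id 9, depth 1).
Iteration 2: rows with parent_dir in {7,9} -> build (id 8, depth 2).
Iteration 3: no rows with parent_dir in {8}; recursion stops.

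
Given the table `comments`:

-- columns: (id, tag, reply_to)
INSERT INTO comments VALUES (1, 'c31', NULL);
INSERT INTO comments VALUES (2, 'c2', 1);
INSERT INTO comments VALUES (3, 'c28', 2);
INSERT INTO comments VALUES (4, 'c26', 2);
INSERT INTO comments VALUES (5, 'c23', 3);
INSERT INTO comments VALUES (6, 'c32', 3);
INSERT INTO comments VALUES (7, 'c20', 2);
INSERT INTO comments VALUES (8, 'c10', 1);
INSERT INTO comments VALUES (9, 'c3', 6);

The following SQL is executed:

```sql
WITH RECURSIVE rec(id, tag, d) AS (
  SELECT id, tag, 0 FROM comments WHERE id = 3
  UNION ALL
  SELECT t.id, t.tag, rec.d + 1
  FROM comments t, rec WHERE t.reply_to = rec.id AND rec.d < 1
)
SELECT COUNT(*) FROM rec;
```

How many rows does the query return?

3

Base: id=3 (c28) at d 0.
Iteration 1: rows with reply_to in {3} -> c23 (id 5, d 1), c32 (id 6, d 1).
Iteration 2: d < 1 fails for all current rows; recursion stops.
Total rows emitted: 3.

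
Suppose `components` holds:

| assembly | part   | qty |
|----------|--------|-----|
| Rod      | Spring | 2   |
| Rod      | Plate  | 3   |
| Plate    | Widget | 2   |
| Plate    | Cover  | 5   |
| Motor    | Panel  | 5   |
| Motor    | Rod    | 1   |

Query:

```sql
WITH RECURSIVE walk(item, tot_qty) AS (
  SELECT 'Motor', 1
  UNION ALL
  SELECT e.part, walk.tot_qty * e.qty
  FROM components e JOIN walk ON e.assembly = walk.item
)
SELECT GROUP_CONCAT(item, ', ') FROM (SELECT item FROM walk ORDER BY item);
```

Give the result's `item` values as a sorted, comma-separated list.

Cover, Motor, Panel, Plate, Rod, Spring, Widget

Base: (Motor, tot_qty=1).
Iteration 1: components of {Motor} -> Panel = 1*5 = 5, Rod = 1*1 = 1.
Iteration 2: components of {Panel,Rod} -> Plate = 1*3 = 3, Spring = 1*2 = 2.
Iteration 3: components of {Plate,Spring} -> Cover = 3*5 = 15, Widget = 3*2 = 6.
Iteration 4: no further components; recursion stops.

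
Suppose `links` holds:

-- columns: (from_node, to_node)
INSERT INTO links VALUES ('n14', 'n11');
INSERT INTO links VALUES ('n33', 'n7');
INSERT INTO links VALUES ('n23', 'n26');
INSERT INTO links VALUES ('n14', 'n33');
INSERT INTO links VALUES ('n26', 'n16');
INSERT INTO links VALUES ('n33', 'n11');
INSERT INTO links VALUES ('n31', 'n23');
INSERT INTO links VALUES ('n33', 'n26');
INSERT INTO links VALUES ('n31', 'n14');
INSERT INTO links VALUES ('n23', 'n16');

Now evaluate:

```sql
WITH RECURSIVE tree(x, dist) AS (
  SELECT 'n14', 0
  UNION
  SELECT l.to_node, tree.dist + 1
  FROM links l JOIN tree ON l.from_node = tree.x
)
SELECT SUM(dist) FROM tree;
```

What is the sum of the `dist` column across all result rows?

11

Base: (n14, dist=0).
Iteration 1: edges from {n14} -> (n11, dist=1), (n33, dist=1).
Iteration 2: edges from {n11,n33} -> (n11, dist=2), (n26, dist=2), (n7, dist=2).
Iteration 3: edges from {n11,n26,n7} -> (n16, dist=3).
Iteration 4: no outgoing edges from {n16}; recursion stops.
SUM(dist) = 0 + 1 + 1 + 2 + 2 + 2 + 3 = 11.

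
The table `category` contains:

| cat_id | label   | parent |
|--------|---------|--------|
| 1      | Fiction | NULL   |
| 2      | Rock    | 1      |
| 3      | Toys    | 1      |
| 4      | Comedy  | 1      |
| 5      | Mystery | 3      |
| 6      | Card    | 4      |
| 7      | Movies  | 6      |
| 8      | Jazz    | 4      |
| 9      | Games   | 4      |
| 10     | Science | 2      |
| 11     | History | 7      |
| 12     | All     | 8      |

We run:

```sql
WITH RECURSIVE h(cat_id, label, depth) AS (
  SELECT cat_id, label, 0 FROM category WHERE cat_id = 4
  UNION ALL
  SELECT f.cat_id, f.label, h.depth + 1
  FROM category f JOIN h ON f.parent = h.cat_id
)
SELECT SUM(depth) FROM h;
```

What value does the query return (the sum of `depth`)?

10

Base: cat_id=4 (Comedy) at depth 0.
Iteration 1: rows with parent in {4} -> Card (id 6, depth 1), Jazz (id 8, depth 1), Games (id 9, depth 1).
Iteration 2: rows with parent in {6,8,9} -> Movies (id 7, depth 2), All (id 12, depth 2).
Iteration 3: rows with parent in {7,12} -> History (id 11, depth 3).
Iteration 4: no rows with parent in {11}; recursion stops.
SUM(depth) = 0 + 1 + 1 + 1 + 2 + 2 + 3 = 10.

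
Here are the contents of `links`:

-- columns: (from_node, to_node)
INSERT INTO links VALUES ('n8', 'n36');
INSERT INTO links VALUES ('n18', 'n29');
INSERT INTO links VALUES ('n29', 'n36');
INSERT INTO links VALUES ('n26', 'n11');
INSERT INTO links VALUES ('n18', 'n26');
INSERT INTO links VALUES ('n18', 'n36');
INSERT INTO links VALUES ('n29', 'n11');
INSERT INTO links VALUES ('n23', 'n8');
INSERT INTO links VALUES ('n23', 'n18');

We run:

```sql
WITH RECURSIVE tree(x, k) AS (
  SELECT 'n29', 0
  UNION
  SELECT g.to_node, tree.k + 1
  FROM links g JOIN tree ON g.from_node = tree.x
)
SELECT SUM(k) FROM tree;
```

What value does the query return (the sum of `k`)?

2

Base: (n29, k=0).
Iteration 1: edges from {n29} -> (n11, k=1), (n36, k=1).
Iteration 2: no outgoing edges from {n11,n36}; recursion stops.
SUM(k) = 0 + 1 + 1 = 2.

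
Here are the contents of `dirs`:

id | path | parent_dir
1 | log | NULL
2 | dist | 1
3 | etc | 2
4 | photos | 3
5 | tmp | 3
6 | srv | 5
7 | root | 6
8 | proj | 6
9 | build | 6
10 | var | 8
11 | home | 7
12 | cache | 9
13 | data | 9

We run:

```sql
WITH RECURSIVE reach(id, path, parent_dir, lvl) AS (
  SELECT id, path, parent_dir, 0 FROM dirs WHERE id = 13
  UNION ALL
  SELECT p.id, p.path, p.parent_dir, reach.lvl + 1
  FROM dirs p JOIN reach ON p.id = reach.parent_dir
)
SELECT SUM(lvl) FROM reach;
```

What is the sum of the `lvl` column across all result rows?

21

Base: id=13 (data), parent_dir=9, lvl 0.
Iteration 1: join on id=9 -> build (id 9, parent_dir=6, lvl 1).
Iteration 2: join on id=6 -> srv (id 6, parent_dir=5, lvl 2).
Iteration 3: join on id=5 -> tmp (id 5, parent_dir=3, lvl 3).
Iteration 4: join on id=3 -> etc (id 3, parent_dir=2, lvl 4).
Iteration 5: join on id=2 -> dist (id 2, parent_dir=1, lvl 5).
Iteration 6: join on id=1 -> log (id 1, parent_dir=NULL, lvl 6).
Iteration 7: parent_dir is NULL; no match; recursion stops.
SUM(lvl) = 0 + 1 + 2 + 3 + 4 + 5 + 6 = 21.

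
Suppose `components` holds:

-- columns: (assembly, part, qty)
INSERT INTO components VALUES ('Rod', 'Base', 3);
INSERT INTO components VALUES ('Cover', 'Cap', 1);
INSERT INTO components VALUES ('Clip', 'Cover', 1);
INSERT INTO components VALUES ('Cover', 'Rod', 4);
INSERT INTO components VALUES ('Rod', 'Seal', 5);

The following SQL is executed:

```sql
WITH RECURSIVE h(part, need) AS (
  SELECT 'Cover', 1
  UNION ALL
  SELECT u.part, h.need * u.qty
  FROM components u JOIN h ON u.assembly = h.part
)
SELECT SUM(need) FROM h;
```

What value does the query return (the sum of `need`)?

38

Base: (Cover, need=1).
Iteration 1: components of {Cover} -> Cap = 1*1 = 1, Rod = 1*4 = 4.
Iteration 2: components of {Cap,Rod} -> Base = 4*3 = 12, Seal = 4*5 = 20.
Iteration 3: no further components; recursion stops.
SUM(need) = 1 + 1 + 4 + 20 + 12 = 38.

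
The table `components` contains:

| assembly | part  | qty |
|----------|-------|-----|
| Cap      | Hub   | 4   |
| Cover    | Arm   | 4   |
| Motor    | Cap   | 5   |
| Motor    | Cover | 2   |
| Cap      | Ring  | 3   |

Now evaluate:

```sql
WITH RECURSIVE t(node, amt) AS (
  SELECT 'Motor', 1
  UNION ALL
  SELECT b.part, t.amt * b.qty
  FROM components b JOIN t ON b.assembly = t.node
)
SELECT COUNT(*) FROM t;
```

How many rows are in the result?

6

Base: (Motor, amt=1).
Iteration 1: components of {Motor} -> Cap = 1*5 = 5, Cover = 1*2 = 2.
Iteration 2: components of {Cap,Cover} -> Arm = 2*4 = 8, Hub = 5*4 = 20, Ring = 5*3 = 15.
Iteration 3: no further components; recursion stops.
Total rows emitted: 6.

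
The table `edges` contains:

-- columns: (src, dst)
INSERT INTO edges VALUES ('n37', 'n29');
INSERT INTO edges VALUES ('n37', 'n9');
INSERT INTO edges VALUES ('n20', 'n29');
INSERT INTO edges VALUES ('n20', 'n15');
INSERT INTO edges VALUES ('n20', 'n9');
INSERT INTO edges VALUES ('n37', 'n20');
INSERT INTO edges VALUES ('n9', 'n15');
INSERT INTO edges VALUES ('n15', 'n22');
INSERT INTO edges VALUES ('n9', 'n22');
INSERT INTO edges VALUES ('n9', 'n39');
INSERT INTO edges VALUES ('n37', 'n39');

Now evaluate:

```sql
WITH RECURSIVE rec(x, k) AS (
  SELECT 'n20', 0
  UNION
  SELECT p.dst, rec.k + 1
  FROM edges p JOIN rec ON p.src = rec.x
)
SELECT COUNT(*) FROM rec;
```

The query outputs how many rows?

Base: (n20, k=0).
Iteration 1: edges from {n20} -> (n15, k=1), (n29, k=1), (n9, k=1).
Iteration 2: edges from {n15,n29,n9} -> (n15, k=2), (n22, k=2), (n39, k=2). [UNION drops 1 duplicate row(s)]
Iteration 3: edges from {n15,n22,n39} -> (n22, k=3).
Iteration 4: no outgoing edges from {n22}; recursion stops.
Total rows emitted: 8.

8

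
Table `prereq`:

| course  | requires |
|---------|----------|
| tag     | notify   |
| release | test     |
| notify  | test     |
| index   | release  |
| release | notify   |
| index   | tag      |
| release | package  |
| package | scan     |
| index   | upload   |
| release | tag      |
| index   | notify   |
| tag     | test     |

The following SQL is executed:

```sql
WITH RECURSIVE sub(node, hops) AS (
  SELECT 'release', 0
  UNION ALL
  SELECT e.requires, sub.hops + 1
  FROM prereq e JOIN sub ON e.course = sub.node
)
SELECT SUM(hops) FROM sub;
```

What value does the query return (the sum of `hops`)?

Base: (release, hops=0).
Iteration 1: edges from {release} -> (notify, hops=1), (package, hops=1), (tag, hops=1), (test, hops=1).
Iteration 2: edges from {notify,package,tag,test} -> (notify, hops=2), (scan, hops=2), (test, hops=2) x2. [UNION ALL keeps all 4 new rows, including repeats]
Iteration 3: edges from {notify,scan,test} -> (test, hops=3).
Iteration 4: no outgoing edges from {test}; recursion stops.
SUM(hops) = 0 + 1 + 1 + 1 + 1 + 2 + 2 + 2 + 2 + 3 = 15.

15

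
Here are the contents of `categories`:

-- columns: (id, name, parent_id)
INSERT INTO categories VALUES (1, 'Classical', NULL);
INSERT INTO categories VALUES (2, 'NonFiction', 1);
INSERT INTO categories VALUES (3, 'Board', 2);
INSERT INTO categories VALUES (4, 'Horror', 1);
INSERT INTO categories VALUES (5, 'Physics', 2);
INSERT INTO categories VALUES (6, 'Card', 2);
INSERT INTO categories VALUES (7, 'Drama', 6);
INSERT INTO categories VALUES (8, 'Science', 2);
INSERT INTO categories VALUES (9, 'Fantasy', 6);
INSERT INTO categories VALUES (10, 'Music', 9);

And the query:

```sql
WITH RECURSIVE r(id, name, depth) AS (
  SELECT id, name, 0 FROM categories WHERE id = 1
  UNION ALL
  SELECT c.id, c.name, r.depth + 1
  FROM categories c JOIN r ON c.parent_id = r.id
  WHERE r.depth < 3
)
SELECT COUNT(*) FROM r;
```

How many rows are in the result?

9

Base: id=1 (Classical) at depth 0.
Iteration 1: rows with parent_id in {1} -> NonFiction (id 2, depth 1), Horror (id 4, depth 1).
Iteration 2: rows with parent_id in {2,4} -> Board (id 3, depth 2), Physics (id 5, depth 2), Card (id 6, depth 2), Science (id 8, depth 2).
Iteration 3: rows with parent_id in {3,5,6,8} -> Drama (id 7, depth 3), Fantasy (id 9, depth 3).
Iteration 4: depth < 3 fails for all current rows; recursion stops.
Total rows emitted: 9.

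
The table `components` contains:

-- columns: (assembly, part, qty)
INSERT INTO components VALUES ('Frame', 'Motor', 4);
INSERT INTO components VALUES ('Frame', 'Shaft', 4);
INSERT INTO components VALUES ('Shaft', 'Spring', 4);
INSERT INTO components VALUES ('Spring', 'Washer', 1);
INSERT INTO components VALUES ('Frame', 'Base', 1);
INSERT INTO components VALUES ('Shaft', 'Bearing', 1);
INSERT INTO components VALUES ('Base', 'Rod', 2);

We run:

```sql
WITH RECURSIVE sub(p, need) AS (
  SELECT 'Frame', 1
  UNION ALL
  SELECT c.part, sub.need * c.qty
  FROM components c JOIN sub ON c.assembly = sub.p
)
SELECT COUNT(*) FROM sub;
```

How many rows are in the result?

8

Base: (Frame, need=1).
Iteration 1: components of {Frame} -> Base = 1*1 = 1, Motor = 1*4 = 4, Shaft = 1*4 = 4.
Iteration 2: components of {Base,Motor,Shaft} -> Bearing = 4*1 = 4, Rod = 1*2 = 2, Spring = 4*4 = 16.
Iteration 3: components of {Bearing,Rod,Spring} -> Washer = 16*1 = 16.
Iteration 4: no further components; recursion stops.
Total rows emitted: 8.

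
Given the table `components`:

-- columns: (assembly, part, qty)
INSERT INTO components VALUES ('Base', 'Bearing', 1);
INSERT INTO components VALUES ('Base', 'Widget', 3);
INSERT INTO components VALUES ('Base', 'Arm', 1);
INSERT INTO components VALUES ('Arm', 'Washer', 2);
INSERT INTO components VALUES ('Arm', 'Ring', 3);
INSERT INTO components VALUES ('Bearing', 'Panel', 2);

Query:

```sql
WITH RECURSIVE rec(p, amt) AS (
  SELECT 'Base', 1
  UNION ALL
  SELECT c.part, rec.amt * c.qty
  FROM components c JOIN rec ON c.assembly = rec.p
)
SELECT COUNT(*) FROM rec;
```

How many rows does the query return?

Base: (Base, amt=1).
Iteration 1: components of {Base} -> Arm = 1*1 = 1, Bearing = 1*1 = 1, Widget = 1*3 = 3.
Iteration 2: components of {Arm,Bearing,Widget} -> Panel = 1*2 = 2, Ring = 1*3 = 3, Washer = 1*2 = 2.
Iteration 3: no further components; recursion stops.
Total rows emitted: 7.

7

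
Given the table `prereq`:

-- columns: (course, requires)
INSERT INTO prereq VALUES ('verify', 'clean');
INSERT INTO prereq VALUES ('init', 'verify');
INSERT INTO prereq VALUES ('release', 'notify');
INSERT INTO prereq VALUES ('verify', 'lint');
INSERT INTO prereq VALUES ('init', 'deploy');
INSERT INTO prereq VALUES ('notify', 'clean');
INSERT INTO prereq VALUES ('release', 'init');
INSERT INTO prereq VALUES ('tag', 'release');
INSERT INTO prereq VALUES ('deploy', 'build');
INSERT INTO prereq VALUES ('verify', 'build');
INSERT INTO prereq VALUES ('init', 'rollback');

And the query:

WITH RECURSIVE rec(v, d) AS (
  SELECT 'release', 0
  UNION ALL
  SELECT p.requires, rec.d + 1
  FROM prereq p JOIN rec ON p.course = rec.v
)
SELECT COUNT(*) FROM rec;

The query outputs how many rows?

11

Base: (release, d=0).
Iteration 1: edges from {release} -> (init, d=1), (notify, d=1).
Iteration 2: edges from {init,notify} -> (clean, d=2), (deploy, d=2), (rollback, d=2), (verify, d=2).
Iteration 3: edges from {clean,deploy,rollback,verify} -> (build, d=3) x2, (clean, d=3), (lint, d=3). [UNION ALL keeps all 4 new rows, including repeats]
Iteration 4: no outgoing edges from {build,clean,lint}; recursion stops.
Total rows emitted: 11.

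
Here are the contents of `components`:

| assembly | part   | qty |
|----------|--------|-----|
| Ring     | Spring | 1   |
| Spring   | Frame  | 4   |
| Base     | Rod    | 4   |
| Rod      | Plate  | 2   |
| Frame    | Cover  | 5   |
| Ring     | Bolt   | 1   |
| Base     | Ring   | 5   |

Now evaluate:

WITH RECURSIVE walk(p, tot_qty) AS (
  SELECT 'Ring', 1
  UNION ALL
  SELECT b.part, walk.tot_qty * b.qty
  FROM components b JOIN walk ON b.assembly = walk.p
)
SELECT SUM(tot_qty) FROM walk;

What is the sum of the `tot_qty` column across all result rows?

27

Base: (Ring, tot_qty=1).
Iteration 1: components of {Ring} -> Bolt = 1*1 = 1, Spring = 1*1 = 1.
Iteration 2: components of {Bolt,Spring} -> Frame = 1*4 = 4.
Iteration 3: components of {Frame} -> Cover = 4*5 = 20.
Iteration 4: no further components; recursion stops.
SUM(tot_qty) = 1 + 1 + 1 + 4 + 20 = 27.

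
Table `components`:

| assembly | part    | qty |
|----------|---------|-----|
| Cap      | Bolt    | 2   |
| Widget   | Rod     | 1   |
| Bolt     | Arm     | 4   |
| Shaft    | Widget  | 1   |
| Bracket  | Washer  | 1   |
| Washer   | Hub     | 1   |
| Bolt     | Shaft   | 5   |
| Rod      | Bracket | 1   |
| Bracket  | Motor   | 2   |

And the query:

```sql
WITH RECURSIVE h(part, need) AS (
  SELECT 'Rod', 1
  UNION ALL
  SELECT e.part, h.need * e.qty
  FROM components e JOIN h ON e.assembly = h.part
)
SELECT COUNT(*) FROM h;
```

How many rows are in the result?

5

Base: (Rod, need=1).
Iteration 1: components of {Rod} -> Bracket = 1*1 = 1.
Iteration 2: components of {Bracket} -> Motor = 1*2 = 2, Washer = 1*1 = 1.
Iteration 3: components of {Motor,Washer} -> Hub = 1*1 = 1.
Iteration 4: no further components; recursion stops.
Total rows emitted: 5.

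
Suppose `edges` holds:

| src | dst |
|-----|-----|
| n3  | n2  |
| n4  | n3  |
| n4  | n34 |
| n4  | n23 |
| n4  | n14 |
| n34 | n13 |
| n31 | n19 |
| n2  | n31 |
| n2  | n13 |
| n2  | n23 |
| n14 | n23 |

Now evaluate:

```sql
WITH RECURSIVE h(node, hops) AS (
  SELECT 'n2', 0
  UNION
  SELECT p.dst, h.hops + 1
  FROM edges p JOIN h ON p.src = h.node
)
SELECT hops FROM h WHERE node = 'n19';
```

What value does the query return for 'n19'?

Base: (n2, hops=0).
Iteration 1: edges from {n2} -> (n13, hops=1), (n23, hops=1), (n31, hops=1).
Iteration 2: edges from {n13,n23,n31} -> (n19, hops=2).
Iteration 3: no outgoing edges from {n19}; recursion stops.

2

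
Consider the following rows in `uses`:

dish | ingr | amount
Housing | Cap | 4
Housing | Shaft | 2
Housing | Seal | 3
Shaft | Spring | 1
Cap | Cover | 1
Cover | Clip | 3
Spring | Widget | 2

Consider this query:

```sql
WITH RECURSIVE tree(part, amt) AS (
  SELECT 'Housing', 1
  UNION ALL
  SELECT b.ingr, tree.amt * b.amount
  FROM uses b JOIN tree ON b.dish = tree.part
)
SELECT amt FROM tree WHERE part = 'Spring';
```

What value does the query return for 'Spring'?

Base: (Housing, amt=1).
Iteration 1: components of {Housing} -> Cap = 1*4 = 4, Seal = 1*3 = 3, Shaft = 1*2 = 2.
Iteration 2: components of {Cap,Seal,Shaft} -> Cover = 4*1 = 4, Spring = 2*1 = 2.
Iteration 3: components of {Cover,Spring} -> Clip = 4*3 = 12, Widget = 2*2 = 4.
Iteration 4: no further components; recursion stops.

2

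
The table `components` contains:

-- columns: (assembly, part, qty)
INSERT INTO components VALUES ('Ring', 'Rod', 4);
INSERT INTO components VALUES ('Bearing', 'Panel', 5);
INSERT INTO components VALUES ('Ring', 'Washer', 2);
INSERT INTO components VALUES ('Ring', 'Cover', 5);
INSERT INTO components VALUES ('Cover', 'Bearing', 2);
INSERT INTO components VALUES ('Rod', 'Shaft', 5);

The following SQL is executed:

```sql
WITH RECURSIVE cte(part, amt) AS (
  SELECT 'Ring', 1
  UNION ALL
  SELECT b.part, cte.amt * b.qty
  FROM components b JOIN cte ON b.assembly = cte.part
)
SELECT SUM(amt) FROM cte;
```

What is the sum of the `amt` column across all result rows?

Base: (Ring, amt=1).
Iteration 1: components of {Ring} -> Cover = 1*5 = 5, Rod = 1*4 = 4, Washer = 1*2 = 2.
Iteration 2: components of {Cover,Rod,Washer} -> Bearing = 5*2 = 10, Shaft = 4*5 = 20.
Iteration 3: components of {Bearing,Shaft} -> Panel = 10*5 = 50.
Iteration 4: no further components; recursion stops.
SUM(amt) = 1 + 5 + 4 + 2 + 10 + 20 + 50 = 92.

92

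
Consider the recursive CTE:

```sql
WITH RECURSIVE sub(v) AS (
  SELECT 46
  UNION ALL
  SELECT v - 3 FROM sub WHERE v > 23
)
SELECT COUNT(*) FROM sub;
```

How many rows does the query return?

Base: v=46.
Iteration 1: 46 > 23 holds -> v = 46 - 3 = 43.
Iteration 2: 43 > 23 holds -> v = 43 - 3 = 40.
Iteration 3: 40 > 23 holds -> v = 40 - 3 = 37.
Iteration 4: 37 > 23 holds -> v = 37 - 3 = 34.
Iteration 5: 34 > 23 holds -> v = 34 - 3 = 31.
Iteration 6: 31 > 23 holds -> v = 31 - 3 = 28.
Iteration 7: 28 > 23 holds -> v = 28 - 3 = 25.
Iteration 8: 25 > 23 holds -> v = 25 - 3 = 22.
Iteration 9: 22 > 23 fails; recursion stops.
Total rows emitted: 9.

9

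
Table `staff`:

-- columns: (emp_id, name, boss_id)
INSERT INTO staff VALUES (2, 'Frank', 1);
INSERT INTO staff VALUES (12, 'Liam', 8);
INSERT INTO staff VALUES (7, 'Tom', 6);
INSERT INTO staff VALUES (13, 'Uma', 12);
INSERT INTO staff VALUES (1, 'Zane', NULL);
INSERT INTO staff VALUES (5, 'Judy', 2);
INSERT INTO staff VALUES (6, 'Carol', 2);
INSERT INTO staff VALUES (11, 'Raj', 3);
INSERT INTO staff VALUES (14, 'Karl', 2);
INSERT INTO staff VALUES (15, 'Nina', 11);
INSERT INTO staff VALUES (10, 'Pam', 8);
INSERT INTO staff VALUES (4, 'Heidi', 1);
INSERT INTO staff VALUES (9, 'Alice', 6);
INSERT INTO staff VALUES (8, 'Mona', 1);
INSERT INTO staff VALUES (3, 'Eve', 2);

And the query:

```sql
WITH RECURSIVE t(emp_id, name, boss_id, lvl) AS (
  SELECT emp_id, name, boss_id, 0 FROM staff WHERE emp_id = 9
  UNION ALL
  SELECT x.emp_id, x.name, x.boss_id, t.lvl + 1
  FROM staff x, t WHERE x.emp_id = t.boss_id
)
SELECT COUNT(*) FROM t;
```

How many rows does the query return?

4

Base: emp_id=9 (Alice), boss_id=6, lvl 0.
Iteration 1: join on emp_id=6 -> Carol (id 6, boss_id=2, lvl 1).
Iteration 2: join on emp_id=2 -> Frank (id 2, boss_id=1, lvl 2).
Iteration 3: join on emp_id=1 -> Zane (id 1, boss_id=NULL, lvl 3).
Iteration 4: boss_id is NULL; no match; recursion stops.
Total rows emitted: 4.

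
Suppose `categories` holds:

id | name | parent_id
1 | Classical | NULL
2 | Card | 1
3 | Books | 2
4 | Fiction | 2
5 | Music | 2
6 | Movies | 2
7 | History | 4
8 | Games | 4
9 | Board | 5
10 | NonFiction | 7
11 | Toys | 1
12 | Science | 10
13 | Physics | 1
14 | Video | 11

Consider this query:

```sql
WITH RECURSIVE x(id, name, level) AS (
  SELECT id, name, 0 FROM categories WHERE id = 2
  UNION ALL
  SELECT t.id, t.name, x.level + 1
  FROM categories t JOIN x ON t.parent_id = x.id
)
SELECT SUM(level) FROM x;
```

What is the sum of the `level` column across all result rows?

17

Base: id=2 (Card) at level 0.
Iteration 1: rows with parent_id in {2} -> Books (id 3, level 1), Fiction (id 4, level 1), Music (id 5, level 1), Movies (id 6, level 1).
Iteration 2: rows with parent_id in {3,4,5,6} -> History (id 7, level 2), Games (id 8, level 2), Board (id 9, level 2).
Iteration 3: rows with parent_id in {7,8,9} -> NonFiction (id 10, level 3).
Iteration 4: rows with parent_id in {10} -> Science (id 12, level 4).
Iteration 5: no rows with parent_id in {12}; recursion stops.
SUM(level) = 0 + 1 + 1 + 1 + 1 + 2 + 2 + 2 + 3 + 4 = 17.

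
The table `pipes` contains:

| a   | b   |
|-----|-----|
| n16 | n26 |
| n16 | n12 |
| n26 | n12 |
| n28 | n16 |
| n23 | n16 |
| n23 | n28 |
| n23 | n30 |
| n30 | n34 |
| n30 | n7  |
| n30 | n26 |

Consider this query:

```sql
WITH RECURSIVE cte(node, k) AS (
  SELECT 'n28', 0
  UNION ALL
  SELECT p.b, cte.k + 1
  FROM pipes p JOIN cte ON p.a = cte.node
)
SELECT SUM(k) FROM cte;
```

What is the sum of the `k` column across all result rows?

Base: (n28, k=0).
Iteration 1: edges from {n28} -> (n16, k=1).
Iteration 2: edges from {n16} -> (n12, k=2), (n26, k=2).
Iteration 3: edges from {n12,n26} -> (n12, k=3).
Iteration 4: no outgoing edges from {n12}; recursion stops.
SUM(k) = 0 + 1 + 2 + 2 + 3 = 8.

8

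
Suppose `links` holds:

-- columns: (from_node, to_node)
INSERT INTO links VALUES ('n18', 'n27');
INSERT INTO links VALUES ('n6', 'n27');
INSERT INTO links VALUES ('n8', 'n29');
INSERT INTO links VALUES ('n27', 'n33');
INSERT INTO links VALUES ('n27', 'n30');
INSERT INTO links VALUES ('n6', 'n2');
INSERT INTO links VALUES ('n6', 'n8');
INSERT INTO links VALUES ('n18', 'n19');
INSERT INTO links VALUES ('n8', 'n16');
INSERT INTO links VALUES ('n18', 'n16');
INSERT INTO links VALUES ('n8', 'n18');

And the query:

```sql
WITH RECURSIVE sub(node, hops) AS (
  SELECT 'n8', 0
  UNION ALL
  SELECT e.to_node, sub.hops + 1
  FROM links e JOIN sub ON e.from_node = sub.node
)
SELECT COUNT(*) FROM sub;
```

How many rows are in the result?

9

Base: (n8, hops=0).
Iteration 1: edges from {n8} -> (n16, hops=1), (n18, hops=1), (n29, hops=1).
Iteration 2: edges from {n16,n18,n29} -> (n16, hops=2), (n19, hops=2), (n27, hops=2).
Iteration 3: edges from {n16,n19,n27} -> (n30, hops=3), (n33, hops=3).
Iteration 4: no outgoing edges from {n30,n33}; recursion stops.
Total rows emitted: 9.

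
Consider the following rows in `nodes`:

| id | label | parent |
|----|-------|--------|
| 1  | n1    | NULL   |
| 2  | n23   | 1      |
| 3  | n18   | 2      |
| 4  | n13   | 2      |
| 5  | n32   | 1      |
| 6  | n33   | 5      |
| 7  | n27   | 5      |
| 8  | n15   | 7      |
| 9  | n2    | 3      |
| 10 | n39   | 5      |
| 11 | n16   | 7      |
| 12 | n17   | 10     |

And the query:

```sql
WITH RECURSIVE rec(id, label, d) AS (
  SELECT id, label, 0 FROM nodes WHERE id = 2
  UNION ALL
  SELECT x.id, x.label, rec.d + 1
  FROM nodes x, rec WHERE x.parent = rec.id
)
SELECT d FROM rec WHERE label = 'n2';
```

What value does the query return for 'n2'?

Base: id=2 (n23) at d 0.
Iteration 1: rows with parent in {2} -> n18 (id 3, d 1), n13 (id 4, d 1).
Iteration 2: rows with parent in {3,4} -> n2 (id 9, d 2).
Iteration 3: no rows with parent in {9}; recursion stops.

2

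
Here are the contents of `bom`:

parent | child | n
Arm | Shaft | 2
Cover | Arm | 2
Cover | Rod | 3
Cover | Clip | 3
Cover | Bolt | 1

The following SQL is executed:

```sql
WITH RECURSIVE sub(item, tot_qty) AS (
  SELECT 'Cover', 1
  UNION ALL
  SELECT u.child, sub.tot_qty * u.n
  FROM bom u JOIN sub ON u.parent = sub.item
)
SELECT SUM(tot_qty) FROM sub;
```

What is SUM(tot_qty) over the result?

14

Base: (Cover, tot_qty=1).
Iteration 1: components of {Cover} -> Arm = 1*2 = 2, Bolt = 1*1 = 1, Clip = 1*3 = 3, Rod = 1*3 = 3.
Iteration 2: components of {Arm,Bolt,Clip,Rod} -> Shaft = 2*2 = 4.
Iteration 3: no further components; recursion stops.
SUM(tot_qty) = 1 + 3 + 2 + 1 + 3 + 4 = 14.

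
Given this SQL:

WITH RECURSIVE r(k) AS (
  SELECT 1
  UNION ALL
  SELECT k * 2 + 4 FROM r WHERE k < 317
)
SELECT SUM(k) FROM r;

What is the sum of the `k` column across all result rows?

1243

Base: k=1.
Iteration 1: 1 < 317 holds -> k = 1 * 2 + 4 = 6.
Iteration 2: 6 < 317 holds -> k = 6 * 2 + 4 = 16.
Iteration 3: 16 < 317 holds -> k = 16 * 2 + 4 = 36.
Iteration 4: 36 < 317 holds -> k = 36 * 2 + 4 = 76.
Iteration 5: 76 < 317 holds -> k = 76 * 2 + 4 = 156.
Iteration 6: 156 < 317 holds -> k = 156 * 2 + 4 = 316.
Iteration 7: 316 < 317 holds -> k = 316 * 2 + 4 = 636.
Iteration 8: 636 < 317 fails; recursion stops.
SUM(k) = 1 + 6 + 16 + 36 + 76 + 156 + 316 + 636 = 1243.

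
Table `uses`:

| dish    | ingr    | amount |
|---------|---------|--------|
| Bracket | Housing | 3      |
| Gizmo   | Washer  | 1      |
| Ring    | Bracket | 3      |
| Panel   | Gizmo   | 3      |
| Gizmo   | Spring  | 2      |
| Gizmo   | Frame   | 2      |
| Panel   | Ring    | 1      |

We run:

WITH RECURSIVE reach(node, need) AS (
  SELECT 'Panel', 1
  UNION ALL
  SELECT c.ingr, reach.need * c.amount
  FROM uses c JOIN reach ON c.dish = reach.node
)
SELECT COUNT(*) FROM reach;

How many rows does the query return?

Base: (Panel, need=1).
Iteration 1: components of {Panel} -> Gizmo = 1*3 = 3, Ring = 1*1 = 1.
Iteration 2: components of {Gizmo,Ring} -> Bracket = 1*3 = 3, Frame = 3*2 = 6, Spring = 3*2 = 6, Washer = 3*1 = 3.
Iteration 3: components of {Bracket,Frame,Spring,Washer} -> Housing = 3*3 = 9.
Iteration 4: no further components; recursion stops.
Total rows emitted: 8.

8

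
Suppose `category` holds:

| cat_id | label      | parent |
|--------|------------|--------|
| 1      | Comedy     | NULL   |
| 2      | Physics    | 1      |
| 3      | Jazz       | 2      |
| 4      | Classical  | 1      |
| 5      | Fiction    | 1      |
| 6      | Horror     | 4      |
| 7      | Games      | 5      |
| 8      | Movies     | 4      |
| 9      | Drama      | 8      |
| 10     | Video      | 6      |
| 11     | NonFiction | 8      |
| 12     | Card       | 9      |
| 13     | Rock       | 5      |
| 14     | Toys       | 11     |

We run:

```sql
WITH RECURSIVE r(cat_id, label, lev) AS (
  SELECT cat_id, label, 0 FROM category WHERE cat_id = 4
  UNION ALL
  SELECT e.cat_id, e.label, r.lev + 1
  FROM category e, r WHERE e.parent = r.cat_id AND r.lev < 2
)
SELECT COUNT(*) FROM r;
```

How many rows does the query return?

6

Base: cat_id=4 (Classical) at lev 0.
Iteration 1: rows with parent in {4} -> Horror (id 6, lev 1), Movies (id 8, lev 1).
Iteration 2: rows with parent in {6,8} -> Drama (id 9, lev 2), Video (id 10, lev 2), NonFiction (id 11, lev 2).
Iteration 3: lev < 2 fails for all current rows; recursion stops.
Total rows emitted: 6.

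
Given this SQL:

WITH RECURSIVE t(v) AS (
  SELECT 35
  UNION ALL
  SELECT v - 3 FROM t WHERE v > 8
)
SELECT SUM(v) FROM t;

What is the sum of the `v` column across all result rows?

Base: v=35.
Iteration 1: 35 > 8 holds -> v = 35 - 3 = 32.
Iteration 2: 32 > 8 holds -> v = 32 - 3 = 29.
Iteration 3: 29 > 8 holds -> v = 29 - 3 = 26.
Iteration 4: 26 > 8 holds -> v = 26 - 3 = 23.
Iteration 5: 23 > 8 holds -> v = 23 - 3 = 20.
Iteration 6: 20 > 8 holds -> v = 20 - 3 = 17.
Iteration 7: 17 > 8 holds -> v = 17 - 3 = 14.
Iteration 8: 14 > 8 holds -> v = 14 - 3 = 11.
Iteration 9: 11 > 8 holds -> v = 11 - 3 = 8.
Iteration 10: 8 > 8 fails; recursion stops.
SUM(v) = 35 + 32 + 29 + 26 + 23 + 20 + 17 + 14 + 11 + 8 = 215.

215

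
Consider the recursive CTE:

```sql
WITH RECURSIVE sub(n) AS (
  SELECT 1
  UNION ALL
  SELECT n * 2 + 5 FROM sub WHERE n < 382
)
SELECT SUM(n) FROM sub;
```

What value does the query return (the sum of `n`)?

1490

Base: n=1.
Iteration 1: 1 < 382 holds -> n = 1 * 2 + 5 = 7.
Iteration 2: 7 < 382 holds -> n = 7 * 2 + 5 = 19.
Iteration 3: 19 < 382 holds -> n = 19 * 2 + 5 = 43.
Iteration 4: 43 < 382 holds -> n = 43 * 2 + 5 = 91.
Iteration 5: 91 < 382 holds -> n = 91 * 2 + 5 = 187.
Iteration 6: 187 < 382 holds -> n = 187 * 2 + 5 = 379.
Iteration 7: 379 < 382 holds -> n = 379 * 2 + 5 = 763.
Iteration 8: 763 < 382 fails; recursion stops.
SUM(n) = 1 + 7 + 19 + 43 + 91 + 187 + 379 + 763 = 1490.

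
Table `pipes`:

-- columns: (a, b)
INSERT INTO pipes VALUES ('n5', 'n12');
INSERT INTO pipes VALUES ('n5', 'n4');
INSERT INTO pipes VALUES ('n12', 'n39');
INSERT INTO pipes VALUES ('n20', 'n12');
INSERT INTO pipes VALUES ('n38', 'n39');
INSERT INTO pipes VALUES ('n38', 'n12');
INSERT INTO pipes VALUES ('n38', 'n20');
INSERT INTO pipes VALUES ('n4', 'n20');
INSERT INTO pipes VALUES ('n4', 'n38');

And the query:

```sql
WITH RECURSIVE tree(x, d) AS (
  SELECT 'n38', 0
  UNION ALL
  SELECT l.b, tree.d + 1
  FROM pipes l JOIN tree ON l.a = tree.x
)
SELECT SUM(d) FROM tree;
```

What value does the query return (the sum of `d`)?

10

Base: (n38, d=0).
Iteration 1: edges from {n38} -> (n12, d=1), (n20, d=1), (n39, d=1).
Iteration 2: edges from {n12,n20,n39} -> (n12, d=2), (n39, d=2).
Iteration 3: edges from {n12,n39} -> (n39, d=3).
Iteration 4: no outgoing edges from {n39}; recursion stops.
SUM(d) = 0 + 1 + 1 + 1 + 2 + 2 + 3 = 10.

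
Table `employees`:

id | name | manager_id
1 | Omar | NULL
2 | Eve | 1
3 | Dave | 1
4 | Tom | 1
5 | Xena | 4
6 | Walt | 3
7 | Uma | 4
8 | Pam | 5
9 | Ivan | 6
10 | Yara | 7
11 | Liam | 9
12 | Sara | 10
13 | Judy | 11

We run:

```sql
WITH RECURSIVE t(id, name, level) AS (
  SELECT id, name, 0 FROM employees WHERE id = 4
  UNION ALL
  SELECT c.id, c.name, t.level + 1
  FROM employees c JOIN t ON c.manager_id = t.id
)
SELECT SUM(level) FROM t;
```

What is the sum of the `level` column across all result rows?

Base: id=4 (Tom) at level 0.
Iteration 1: rows with manager_id in {4} -> Xena (id 5, level 1), Uma (id 7, level 1).
Iteration 2: rows with manager_id in {5,7} -> Pam (id 8, level 2), Yara (id 10, level 2).
Iteration 3: rows with manager_id in {8,10} -> Sara (id 12, level 3).
Iteration 4: no rows with manager_id in {12}; recursion stops.
SUM(level) = 0 + 1 + 1 + 2 + 2 + 3 = 9.

9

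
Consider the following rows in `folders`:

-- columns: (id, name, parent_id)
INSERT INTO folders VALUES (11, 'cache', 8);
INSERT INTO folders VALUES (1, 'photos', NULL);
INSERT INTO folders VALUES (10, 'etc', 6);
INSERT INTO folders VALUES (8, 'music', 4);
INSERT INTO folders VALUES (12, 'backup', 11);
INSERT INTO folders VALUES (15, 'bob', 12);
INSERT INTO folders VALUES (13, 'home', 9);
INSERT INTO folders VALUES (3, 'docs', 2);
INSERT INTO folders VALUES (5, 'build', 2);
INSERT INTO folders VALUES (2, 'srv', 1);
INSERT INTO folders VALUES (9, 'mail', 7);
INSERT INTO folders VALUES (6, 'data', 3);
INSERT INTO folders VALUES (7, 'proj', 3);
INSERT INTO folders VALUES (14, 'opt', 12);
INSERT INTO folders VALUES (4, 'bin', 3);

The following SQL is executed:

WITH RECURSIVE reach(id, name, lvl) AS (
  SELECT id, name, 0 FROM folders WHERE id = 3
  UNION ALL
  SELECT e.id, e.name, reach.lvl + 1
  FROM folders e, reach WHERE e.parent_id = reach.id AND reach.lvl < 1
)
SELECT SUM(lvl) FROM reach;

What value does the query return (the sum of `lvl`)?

Base: id=3 (docs) at lvl 0.
Iteration 1: rows with parent_id in {3} -> bin (id 4, lvl 1), data (id 6, lvl 1), proj (id 7, lvl 1).
Iteration 2: lvl < 1 fails for all current rows; recursion stops.
SUM(lvl) = 0 + 1 + 1 + 1 = 3.

3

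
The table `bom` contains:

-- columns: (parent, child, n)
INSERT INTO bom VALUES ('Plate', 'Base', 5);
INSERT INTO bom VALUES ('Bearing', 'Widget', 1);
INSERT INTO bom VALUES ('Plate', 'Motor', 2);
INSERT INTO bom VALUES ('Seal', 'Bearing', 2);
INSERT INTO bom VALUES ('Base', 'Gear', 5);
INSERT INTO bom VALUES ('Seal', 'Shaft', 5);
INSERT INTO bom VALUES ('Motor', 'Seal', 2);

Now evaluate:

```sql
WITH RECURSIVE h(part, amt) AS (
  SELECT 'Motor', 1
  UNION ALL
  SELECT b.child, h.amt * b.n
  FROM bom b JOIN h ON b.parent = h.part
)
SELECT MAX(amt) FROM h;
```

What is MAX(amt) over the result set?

Base: (Motor, amt=1).
Iteration 1: components of {Motor} -> Seal = 1*2 = 2.
Iteration 2: components of {Seal} -> Bearing = 2*2 = 4, Shaft = 2*5 = 10.
Iteration 3: components of {Bearing,Shaft} -> Widget = 4*1 = 4.
Iteration 4: no further components; recursion stops.
amt values: 1, 2, 10, 4, 4; the maximum is 10.

10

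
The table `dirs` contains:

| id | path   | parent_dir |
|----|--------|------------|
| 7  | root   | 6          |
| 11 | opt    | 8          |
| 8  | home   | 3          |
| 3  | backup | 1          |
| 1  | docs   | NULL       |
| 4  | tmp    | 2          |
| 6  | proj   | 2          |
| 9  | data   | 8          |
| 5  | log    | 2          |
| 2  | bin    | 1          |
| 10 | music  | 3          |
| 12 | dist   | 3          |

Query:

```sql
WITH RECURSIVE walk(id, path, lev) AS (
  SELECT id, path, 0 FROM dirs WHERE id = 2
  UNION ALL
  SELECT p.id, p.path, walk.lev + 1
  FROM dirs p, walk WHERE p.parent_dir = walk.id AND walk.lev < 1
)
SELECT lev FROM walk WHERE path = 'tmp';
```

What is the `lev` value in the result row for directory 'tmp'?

Base: id=2 (bin) at lev 0.
Iteration 1: rows with parent_dir in {2} -> tmp (id 4, lev 1), log (id 5, lev 1), proj (id 6, lev 1).
Iteration 2: lev < 1 fails for all current rows; recursion stops.

1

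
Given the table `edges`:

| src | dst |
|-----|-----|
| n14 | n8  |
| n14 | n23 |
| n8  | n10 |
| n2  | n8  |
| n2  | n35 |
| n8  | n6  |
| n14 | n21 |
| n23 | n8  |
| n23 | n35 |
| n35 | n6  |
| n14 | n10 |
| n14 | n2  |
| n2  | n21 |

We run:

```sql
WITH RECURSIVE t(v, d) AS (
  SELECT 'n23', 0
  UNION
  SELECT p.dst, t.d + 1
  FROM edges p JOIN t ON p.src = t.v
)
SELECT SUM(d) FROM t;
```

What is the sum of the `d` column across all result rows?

Base: (n23, d=0).
Iteration 1: edges from {n23} -> (n35, d=1), (n8, d=1).
Iteration 2: edges from {n35,n8} -> (n10, d=2), (n6, d=2). [UNION drops 1 duplicate row(s)]
Iteration 3: no outgoing edges from {n10,n6}; recursion stops.
SUM(d) = 0 + 1 + 1 + 2 + 2 = 6.

6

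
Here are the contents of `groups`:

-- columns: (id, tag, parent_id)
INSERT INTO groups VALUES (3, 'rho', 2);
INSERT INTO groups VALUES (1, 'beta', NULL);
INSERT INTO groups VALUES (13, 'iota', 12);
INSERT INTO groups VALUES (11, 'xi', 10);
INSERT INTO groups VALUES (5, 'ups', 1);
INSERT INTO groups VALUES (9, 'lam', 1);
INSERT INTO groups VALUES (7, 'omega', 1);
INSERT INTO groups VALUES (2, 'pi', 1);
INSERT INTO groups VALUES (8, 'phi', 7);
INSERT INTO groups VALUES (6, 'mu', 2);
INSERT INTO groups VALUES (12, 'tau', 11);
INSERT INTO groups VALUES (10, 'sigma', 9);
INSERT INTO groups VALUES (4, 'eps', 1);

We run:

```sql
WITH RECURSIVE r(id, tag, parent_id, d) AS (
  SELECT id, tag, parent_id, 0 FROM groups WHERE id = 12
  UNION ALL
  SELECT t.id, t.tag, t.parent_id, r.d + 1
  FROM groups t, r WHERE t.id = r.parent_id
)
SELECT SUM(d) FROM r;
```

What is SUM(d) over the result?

Base: id=12 (tau), parent_id=11, d 0.
Iteration 1: join on id=11 -> xi (id 11, parent_id=10, d 1).
Iteration 2: join on id=10 -> sigma (id 10, parent_id=9, d 2).
Iteration 3: join on id=9 -> lam (id 9, parent_id=1, d 3).
Iteration 4: join on id=1 -> beta (id 1, parent_id=NULL, d 4).
Iteration 5: parent_id is NULL; no match; recursion stops.
SUM(d) = 0 + 1 + 2 + 3 + 4 = 10.

10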